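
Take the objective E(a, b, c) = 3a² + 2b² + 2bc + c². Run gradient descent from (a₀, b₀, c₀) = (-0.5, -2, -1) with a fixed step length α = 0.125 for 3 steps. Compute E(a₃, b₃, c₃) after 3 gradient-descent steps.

0.03070068359375

∇E = (6a, 4b + 2c, 2b + 2c)
(a₁, b₁, c₁) = (-0.5, -2, -1) − 0.125·(-3, -10, -6) = (-0.125, -0.75, -0.25)
(a₂, b₂, c₂) = (-0.125, -0.75, -0.25) − 0.125·(-0.75, -3.5, -2) = (-0.03125, -0.3125, 0)
(a₃, b₃, c₃) = (-0.03125, -0.3125, 0) − 0.125·(-0.1875, -1.25, -0.625) = (-0.0078125, -0.15625, 0.078125)
E(-0.0078125, -0.15625, 0.078125) = 0.03070068359375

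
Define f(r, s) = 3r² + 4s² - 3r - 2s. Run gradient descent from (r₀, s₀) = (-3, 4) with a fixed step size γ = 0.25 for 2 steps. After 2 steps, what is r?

-0.375

∇f = (6r - 3, 8s - 2)
(r₁, s₁) = (-3, 4) − 0.25·(-21, 30) = (2.25, -3.5)
(r₂, s₂) = (2.25, -3.5) − 0.25·(10.5, -30) = (-0.375, 4)
r = -0.375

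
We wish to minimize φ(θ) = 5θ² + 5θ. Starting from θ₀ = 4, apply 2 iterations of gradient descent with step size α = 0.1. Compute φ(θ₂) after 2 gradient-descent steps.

-1.25

φ′(θ) = 10θ + 5
θ₁ = 4 − 0.1·45 = -0.5
θ₂ = -0.5 − 0.1·0 = -0.5
φ(-0.5) = -1.25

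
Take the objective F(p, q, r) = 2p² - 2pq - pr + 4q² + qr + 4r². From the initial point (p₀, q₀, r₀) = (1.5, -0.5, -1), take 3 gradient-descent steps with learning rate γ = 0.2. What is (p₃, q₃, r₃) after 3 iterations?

∇F = (4p - 2q - r, -2p + 8q + r, -p + q + 8r)
(p₁, q₁, r₁) = (1.5, -0.5, -1) − 0.2·(8, -8, -10) = (-0.1, 1.1, 1)
(p₂, q₂, r₂) = (-0.1, 1.1, 1) − 0.2·(-3.6, 10, 9.2) = (0.62, -0.9, -0.84)
(p₃, q₃, r₃) = (0.62, -0.9, -0.84) − 0.2·(5.12, -9.28, -8.24) = (-0.404, 0.956, 0.808)

(-0.404, 0.956, 0.808)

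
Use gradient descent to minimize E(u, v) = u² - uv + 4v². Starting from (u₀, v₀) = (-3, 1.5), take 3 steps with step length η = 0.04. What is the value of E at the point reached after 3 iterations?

∇E = (2u - v, -u + 8v)
(u₁, v₁) = (-3, 1.5) − 0.04·(-7.5, 15) = (-2.7, 0.9)
(u₂, v₂) = (-2.7, 0.9) − 0.04·(-6.3, 9.9) = (-2.448, 0.504)
(u₃, v₃) = (-2.448, 0.504) − 0.04·(-5.4, 6.48) = (-2.232, 0.2448)
E(-2.232, 0.2448) = 5.76792576

5.76792576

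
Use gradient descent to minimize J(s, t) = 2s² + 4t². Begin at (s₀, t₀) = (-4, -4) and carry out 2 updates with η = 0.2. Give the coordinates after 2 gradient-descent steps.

∇J = (4s, 8t)
(s₁, t₁) = (-4, -4) − 0.2·(-16, -32) = (-0.8, 2.4)
(s₂, t₂) = (-0.8, 2.4) − 0.2·(-3.2, 19.2) = (-0.16, -1.44)

(-0.16, -1.44)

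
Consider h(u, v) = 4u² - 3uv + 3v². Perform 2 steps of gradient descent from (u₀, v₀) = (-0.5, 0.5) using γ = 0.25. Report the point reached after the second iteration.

∇h = (8u - 3v, -3u + 6v)
Step 1: at (-0.5, 0.5), ∇h = (-5.5, 4.5) → (-0.5, 0.5) − 0.25·(-5.5, 4.5) = (0.875, -0.625)
Step 2: at (0.875, -0.625), ∇h = (8.875, -6.375) → (0.875, -0.625) − 0.25·(8.875, -6.375) = (-1.34375, 0.96875)

(-1.34375, 0.96875)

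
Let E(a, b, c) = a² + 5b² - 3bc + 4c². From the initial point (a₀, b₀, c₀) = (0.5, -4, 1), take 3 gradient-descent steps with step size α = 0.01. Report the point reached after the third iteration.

∇E = (2a, 10b - 3c, -3b + 8c)
Step 1: at (0.5, -4, 1), ∇E = (1, -43, 20) → (0.5, -4, 1) − 0.01·(1, -43, 20) = (0.49, -3.57, 0.8)
Step 2: at (0.49, -3.57, 0.8), ∇E = (0.98, -38.1, 17.11) → (0.49, -3.57, 0.8) − 0.01·(0.98, -38.1, 17.11) = (0.4802, -3.189, 0.6289)
Step 3: at (0.4802, -3.189, 0.6289), ∇E = (0.9604, -33.7767, 14.5982) → (0.4802, -3.189, 0.6289) − 0.01·(0.9604, -33.7767, 14.5982) = (0.470596, -2.851233, 0.482918)

(0.470596, -2.851233, 0.482918)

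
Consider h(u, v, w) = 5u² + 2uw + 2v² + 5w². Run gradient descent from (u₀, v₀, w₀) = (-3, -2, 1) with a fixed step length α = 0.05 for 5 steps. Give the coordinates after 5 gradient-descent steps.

∇h = (10u + 2w, 4v, 2u + 10w)
(u₁, v₁, w₁) = (-3, -2, 1) − 0.05·(-28, -8, 4) = (-1.6, -1.6, 0.8)
(u₂, v₂, w₂) = (-1.6, -1.6, 0.8) − 0.05·(-14.4, -6.4, 4.8) = (-0.88, -1.28, 0.56)
(u₃, v₃, w₃) = (-0.88, -1.28, 0.56) − 0.05·(-7.68, -5.12, 3.84) = (-0.496, -1.024, 0.368)
(u₄, v₄, w₄) = (-0.496, -1.024, 0.368) − 0.05·(-4.224, -4.096, 2.688) = (-0.2848, -0.8192, 0.2336)
(u₅, v₅, w₅) = (-0.2848, -0.8192, 0.2336) − 0.05·(-2.3808, -3.2768, 1.7664) = (-0.16576, -0.65536, 0.14528)

(-0.16576, -0.65536, 0.14528)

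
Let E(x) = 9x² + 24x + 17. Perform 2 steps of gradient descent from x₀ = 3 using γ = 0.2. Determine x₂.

E′(x) = 18x + 24
x₁ = 3 − 0.2·78 = -12.6
x₂ = -12.6 − 0.2·(-202.8) = 27.96

27.96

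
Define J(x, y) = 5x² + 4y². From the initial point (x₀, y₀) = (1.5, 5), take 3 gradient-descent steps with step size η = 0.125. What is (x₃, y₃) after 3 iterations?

∇J = (10x, 8y)
Step 1: at (1.5, 5), ∇J = (15, 40) → (1.5, 5) − 0.125·(15, 40) = (-0.375, 0)
Step 2: at (-0.375, 0), ∇J = (-3.75, 0) → (-0.375, 0) − 0.125·(-3.75, 0) = (0.09375, 0)
Step 3: at (0.09375, 0), ∇J = (0.9375, 0) → (0.09375, 0) − 0.125·(0.9375, 0) = (-0.0234375, 0)

(-0.0234375, 0)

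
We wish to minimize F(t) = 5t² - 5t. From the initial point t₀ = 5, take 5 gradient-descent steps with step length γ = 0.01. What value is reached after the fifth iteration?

F′(t) = 10t - 5
Step 1: F′(5) = 45; t₁ = 5 − 0.01·45 = 4.55
Step 2: F′(4.55) = 40.5; t₂ = 4.55 − 0.01·40.5 = 4.145
Step 3: F′(4.145) = 36.45; t₃ = 4.145 − 0.01·36.45 = 3.7805
Step 4: F′(3.7805) = 32.805; t₄ = 3.7805 − 0.01·32.805 = 3.45245
Step 5: F′(3.45245) = 29.5245; t₅ = 3.45245 − 0.01·29.5245 = 3.157205

3.157205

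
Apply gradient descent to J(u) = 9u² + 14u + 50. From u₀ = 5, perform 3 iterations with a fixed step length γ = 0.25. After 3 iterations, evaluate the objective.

J′(u) = 18u + 14
u₁ = 5 − 0.25·104 = -21
u₂ = -21 − 0.25·(-364) = 70
u₃ = 70 − 0.25·1274 = -248.5
J(-248.5) = 552341.25

552341.25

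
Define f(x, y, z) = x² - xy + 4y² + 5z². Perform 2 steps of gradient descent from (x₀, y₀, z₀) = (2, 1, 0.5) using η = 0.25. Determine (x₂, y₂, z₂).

(0.5, 0.8125, 1.125)

∇f = (2x - y, -x + 8y, 10z)
Step 1: at (2, 1, 0.5), ∇f = (3, 6, 5) → (2, 1, 0.5) − 0.25·(3, 6, 5) = (1.25, -0.5, -0.75)
Step 2: at (1.25, -0.5, -0.75), ∇f = (3, -5.25, -7.5) → (1.25, -0.5, -0.75) − 0.25·(3, -5.25, -7.5) = (0.5, 0.8125, 1.125)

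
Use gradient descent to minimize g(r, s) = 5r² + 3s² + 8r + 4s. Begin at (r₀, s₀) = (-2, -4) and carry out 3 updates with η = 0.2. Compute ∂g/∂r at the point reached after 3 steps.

∇g = (10r + 8, 6s + 4)
(r₁, s₁) = (-2, -4) − 0.2·(-12, -20) = (0.4, 0)
(r₂, s₂) = (0.4, 0) − 0.2·(12, 4) = (-2, -0.8)
(r₃, s₃) = (-2, -0.8) − 0.2·(-12, -0.8) = (0.4, -0.64)
∂g/∂r at (0.4, -0.64) = 12

12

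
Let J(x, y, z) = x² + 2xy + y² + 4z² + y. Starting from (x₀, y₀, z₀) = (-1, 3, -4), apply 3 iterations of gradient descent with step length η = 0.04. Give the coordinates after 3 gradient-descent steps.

(-1.398208, 2.481792, -1.257728)

∇J = (2x + 2y, 2x + 2y + 1, 8z)
(x₁, y₁, z₁) = (-1, 3, -4) − 0.04·(4, 5, -32) = (-1.16, 2.8, -2.72)
(x₂, y₂, z₂) = (-1.16, 2.8, -2.72) − 0.04·(3.28, 4.28, -21.76) = (-1.2912, 2.6288, -1.8496)
(x₃, y₃, z₃) = (-1.2912, 2.6288, -1.8496) − 0.04·(2.6752, 3.6752, -14.7968) = (-1.398208, 2.481792, -1.257728)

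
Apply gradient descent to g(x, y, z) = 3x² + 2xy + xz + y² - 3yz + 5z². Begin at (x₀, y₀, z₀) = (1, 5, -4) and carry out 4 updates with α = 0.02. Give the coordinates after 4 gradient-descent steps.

∇g = (6x + 2y + z, 2x + 2y - 3z, x - 3y + 10z)
(x₁, y₁, z₁) = (1, 5, -4) − 0.02·(12, 24, -54) = (0.76, 4.52, -2.92)
(x₂, y₂, z₂) = (0.76, 4.52, -2.92) − 0.02·(10.68, 19.32, -42) = (0.5464, 4.1336, -2.08)
(x₃, y₃, z₃) = (0.5464, 4.1336, -2.08) − 0.02·(9.4656, 15.6, -32.6544) = (0.357088, 3.8216, -1.426912)
(x₄, y₄, z₄) = (0.357088, 3.8216, -1.426912) − 0.02·(8.358816, 12.638112, -25.376832) = (0.18991168, 3.56883776, -0.91937536)

(0.18991168, 3.56883776, -0.91937536)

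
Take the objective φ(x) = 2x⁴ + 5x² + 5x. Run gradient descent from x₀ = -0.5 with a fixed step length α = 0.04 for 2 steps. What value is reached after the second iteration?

φ′(x) = 8x³ + 10x + 5
Step 1: φ′(-0.5) = -1; x₁ = -0.5 − 0.04·(-1) = -0.46
Step 2: φ′(-0.46) = -0.378688; x₂ = -0.46 − 0.04·(-0.378688) = -0.44485248

-0.44485248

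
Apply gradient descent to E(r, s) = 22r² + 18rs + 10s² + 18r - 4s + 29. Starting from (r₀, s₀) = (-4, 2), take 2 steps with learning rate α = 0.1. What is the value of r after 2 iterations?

-39.76

∇E = (44r + 18s + 18, 18r + 20s - 4)
Step 1: at (-4, 2), ∇E = (-122, -36) → (-4, 2) − 0.1·(-122, -36) = (8.2, 5.6)
Step 2: at (8.2, 5.6), ∇E = (479.6, 255.6) → (8.2, 5.6) − 0.1·(479.6, 255.6) = (-39.76, -19.96)
r = -39.76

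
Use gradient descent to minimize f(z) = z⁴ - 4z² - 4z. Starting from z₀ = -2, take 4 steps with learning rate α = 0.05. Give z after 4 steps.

f′(z) = 4z³ - 8z - 4
Step 1: f′(-2) = -20; z₁ = -2 − 0.05·(-20) = -1
Step 2: f′(-1) = 0; z₂ = -1 − 0.05·0 = -1
Step 3: f′(-1) = 0; z₃ = -1 − 0.05·0 = -1
Step 4: f′(-1) = 0; z₄ = -1 − 0.05·0 = -1

-1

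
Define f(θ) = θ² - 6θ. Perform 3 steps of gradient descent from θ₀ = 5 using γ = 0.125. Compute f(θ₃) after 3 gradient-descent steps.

-8.2880859375

f′(θ) = 2θ - 6
Step 1: f′(5) = 4; θ₁ = 5 − 0.125·4 = 4.5
Step 2: f′(4.5) = 3; θ₂ = 4.5 − 0.125·3 = 4.125
Step 3: f′(4.125) = 2.25; θ₃ = 4.125 − 0.125·2.25 = 3.84375
f(3.84375) = -8.2880859375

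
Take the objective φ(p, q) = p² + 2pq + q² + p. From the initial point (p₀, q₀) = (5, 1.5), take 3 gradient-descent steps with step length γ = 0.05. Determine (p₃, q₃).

(3.278, -0.072)

∇φ = (2p + 2q + 1, 2p + 2q)
(p₁, q₁) = (5, 1.5) − 0.05·(14, 13) = (4.3, 0.85)
(p₂, q₂) = (4.3, 0.85) − 0.05·(11.3, 10.3) = (3.735, 0.335)
(p₃, q₃) = (3.735, 0.335) − 0.05·(9.14, 8.14) = (3.278, -0.072)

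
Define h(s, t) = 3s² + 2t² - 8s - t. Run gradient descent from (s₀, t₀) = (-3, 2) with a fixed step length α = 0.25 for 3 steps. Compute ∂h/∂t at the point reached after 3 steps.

0

∇h = (6s - 8, 4t - 1)
Step 1: at (-3, 2), ∇h = (-26, 7) → (-3, 2) − 0.25·(-26, 7) = (3.5, 0.25)
Step 2: at (3.5, 0.25), ∇h = (13, 0) → (3.5, 0.25) − 0.25·(13, 0) = (0.25, 0.25)
Step 3: at (0.25, 0.25), ∇h = (-6.5, 0) → (0.25, 0.25) − 0.25·(-6.5, 0) = (1.875, 0.25)
∂h/∂t at (1.875, 0.25) = 0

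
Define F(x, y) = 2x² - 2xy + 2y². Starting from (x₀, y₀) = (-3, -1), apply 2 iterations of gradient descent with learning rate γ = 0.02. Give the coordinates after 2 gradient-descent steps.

∇F = (4x - 2y, -2x + 4y)
Step 1: at (-3, -1), ∇F = (-10, 2) → (-3, -1) − 0.02·(-10, 2) = (-2.8, -1.04)
Step 2: at (-2.8, -1.04), ∇F = (-9.12, 1.44) → (-2.8, -1.04) − 0.02·(-9.12, 1.44) = (-2.6176, -1.0688)

(-2.6176, -1.0688)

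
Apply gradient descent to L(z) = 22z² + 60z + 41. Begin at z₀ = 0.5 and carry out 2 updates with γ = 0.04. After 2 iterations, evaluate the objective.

L′(z) = 44z + 60
z₁ = 0.5 − 0.04·82 = -2.78
z₂ = -2.78 − 0.04·(-62.32) = -0.2872
L(-0.2872) = 25.58264448

25.58264448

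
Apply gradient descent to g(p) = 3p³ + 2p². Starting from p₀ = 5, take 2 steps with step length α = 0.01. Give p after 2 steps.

g′(p) = 9p² + 4p
p₁ = 5 − 0.01·245 = 2.55
p₂ = 2.55 − 0.01·68.7225 = 1.862775

1.862775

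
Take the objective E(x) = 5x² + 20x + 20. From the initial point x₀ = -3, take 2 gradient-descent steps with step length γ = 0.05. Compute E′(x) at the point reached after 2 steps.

E′(x) = 10x + 20
Step 1: E′(-3) = -10; x₁ = -3 − 0.05·(-10) = -2.5
Step 2: E′(-2.5) = -5; x₂ = -2.5 − 0.05·(-5) = -2.25
E′(x) at (-2.25) = -2.5

-2.5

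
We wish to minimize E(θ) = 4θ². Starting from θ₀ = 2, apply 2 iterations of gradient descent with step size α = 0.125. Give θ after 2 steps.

E′(θ) = 8θ
Step 1: E′(2) = 16; θ₁ = 2 − 0.125·16 = 0
Step 2: E′(0) = 0; θ₂ = 0 − 0.125·0 = 0

0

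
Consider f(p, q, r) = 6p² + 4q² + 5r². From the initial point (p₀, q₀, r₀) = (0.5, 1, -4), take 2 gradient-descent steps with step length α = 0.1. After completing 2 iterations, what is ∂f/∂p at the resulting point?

∇f = (12p, 8q, 10r)
(p₁, q₁, r₁) = (0.5, 1, -4) − 0.1·(6, 8, -40) = (-0.1, 0.2, 0)
(p₂, q₂, r₂) = (-0.1, 0.2, 0) − 0.1·(-1.2, 1.6, 0) = (0.02, 0.04, 0)
∂f/∂p at (0.02, 0.04, 0) = 0.24

0.24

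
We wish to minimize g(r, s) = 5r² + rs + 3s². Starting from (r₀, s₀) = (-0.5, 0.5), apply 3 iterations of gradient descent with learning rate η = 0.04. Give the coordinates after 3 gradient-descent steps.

∇g = (10r + s, r + 6s)
(r₁, s₁) = (-0.5, 0.5) − 0.04·(-4.5, 2.5) = (-0.32, 0.4)
(r₂, s₂) = (-0.32, 0.4) − 0.04·(-2.8, 2.08) = (-0.208, 0.3168)
(r₃, s₃) = (-0.208, 0.3168) − 0.04·(-1.7632, 1.6928) = (-0.137472, 0.249088)

(-0.137472, 0.249088)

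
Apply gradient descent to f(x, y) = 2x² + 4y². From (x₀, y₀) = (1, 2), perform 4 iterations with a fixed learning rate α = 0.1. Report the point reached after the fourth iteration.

∇f = (4x, 8y)
Step 1: at (1, 2), ∇f = (4, 16) → (1, 2) − 0.1·(4, 16) = (0.6, 0.4)
Step 2: at (0.6, 0.4), ∇f = (2.4, 3.2) → (0.6, 0.4) − 0.1·(2.4, 3.2) = (0.36, 0.08)
Step 3: at (0.36, 0.08), ∇f = (1.44, 0.64) → (0.36, 0.08) − 0.1·(1.44, 0.64) = (0.216, 0.016)
Step 4: at (0.216, 0.016), ∇f = (0.864, 0.128) → (0.216, 0.016) − 0.1·(0.864, 0.128) = (0.1296, 0.0032)

(0.1296, 0.0032)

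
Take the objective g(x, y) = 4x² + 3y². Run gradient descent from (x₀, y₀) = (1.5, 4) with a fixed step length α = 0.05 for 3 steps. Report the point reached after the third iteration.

(0.324, 1.372)

∇g = (8x, 6y)
Step 1: at (1.5, 4), ∇g = (12, 24) → (1.5, 4) − 0.05·(12, 24) = (0.9, 2.8)
Step 2: at (0.9, 2.8), ∇g = (7.2, 16.8) → (0.9, 2.8) − 0.05·(7.2, 16.8) = (0.54, 1.96)
Step 3: at (0.54, 1.96), ∇g = (4.32, 11.76) → (0.54, 1.96) − 0.05·(4.32, 11.76) = (0.324, 1.372)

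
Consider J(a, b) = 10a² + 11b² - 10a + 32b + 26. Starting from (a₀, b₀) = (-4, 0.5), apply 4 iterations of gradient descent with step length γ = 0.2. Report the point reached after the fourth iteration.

∇J = (20a - 10, 22b + 32)
(a₁, b₁) = (-4, 0.5) − 0.2·(-90, 43) = (14, -8.1)
(a₂, b₂) = (14, -8.1) − 0.2·(270, -146.2) = (-40, 21.14)
(a₃, b₃) = (-40, 21.14) − 0.2·(-810, 497.08) = (122, -78.276)
(a₄, b₄) = (122, -78.276) − 0.2·(2430, -1690.072) = (-364, 259.7384)

(-364, 259.7384)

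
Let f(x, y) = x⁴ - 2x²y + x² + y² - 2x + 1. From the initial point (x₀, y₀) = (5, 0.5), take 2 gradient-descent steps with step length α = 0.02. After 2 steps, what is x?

4.45305088

∇f = (4x³ - 4xy + 2x - 2, -2x² + 2y)
(x₁, y₁) = (5, 0.5) − 0.02·(498, -49) = (-4.96, 1.48)
(x₂, y₂) = (-4.96, 1.48) − 0.02·(-470.652544, -46.2432) = (4.45305088, 2.404864)
x = 4.45305088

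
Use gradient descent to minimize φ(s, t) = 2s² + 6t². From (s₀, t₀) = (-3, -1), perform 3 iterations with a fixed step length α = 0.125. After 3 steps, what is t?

0.125

∇φ = (4s, 12t)
(s₁, t₁) = (-3, -1) − 0.125·(-12, -12) = (-1.5, 0.5)
(s₂, t₂) = (-1.5, 0.5) − 0.125·(-6, 6) = (-0.75, -0.25)
(s₃, t₃) = (-0.75, -0.25) − 0.125·(-3, -3) = (-0.375, 0.125)
t = 0.125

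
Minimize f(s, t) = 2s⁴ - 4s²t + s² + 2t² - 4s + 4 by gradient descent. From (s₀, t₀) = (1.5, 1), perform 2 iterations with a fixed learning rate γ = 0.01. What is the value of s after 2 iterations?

1.28580352

∇f = (8s³ - 8st + 2s - 4, -4s² + 4t)
Step 1: at (1.5, 1), ∇f = (14, -5) → (1.5, 1) − 0.01·(14, -5) = (1.36, 1.05)
Step 2: at (1.36, 1.05), ∇f = (7.419648, -3.1984) → (1.36, 1.05) − 0.01·(7.419648, -3.1984) = (1.28580352, 1.081984)
s = 1.28580352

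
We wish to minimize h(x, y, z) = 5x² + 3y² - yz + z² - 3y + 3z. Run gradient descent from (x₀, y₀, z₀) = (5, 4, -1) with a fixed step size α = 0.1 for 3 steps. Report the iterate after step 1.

∇h = (10x, 6y - z - 3, -y + 2z + 3)
(x₁, y₁, z₁) = (5, 4, -1) − 0.1·(50, 22, -3) = (0, 1.8, -0.7)

(0, 1.8, -0.7)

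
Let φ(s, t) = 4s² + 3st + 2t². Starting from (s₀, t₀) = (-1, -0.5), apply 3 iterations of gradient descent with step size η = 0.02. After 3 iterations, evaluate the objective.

∇φ = (8s + 3t, 3s + 4t)
(s₁, t₁) = (-1, -0.5) − 0.02·(-9.5, -5) = (-0.81, -0.4)
(s₂, t₂) = (-0.81, -0.4) − 0.02·(-7.68, -4.03) = (-0.6564, -0.3194)
(s₃, t₃) = (-0.6564, -0.3194) − 0.02·(-6.2094, -3.2468) = (-0.532212, -0.254464)
φ(-0.532212, -0.254464) = 1.668788689472

1.668788689472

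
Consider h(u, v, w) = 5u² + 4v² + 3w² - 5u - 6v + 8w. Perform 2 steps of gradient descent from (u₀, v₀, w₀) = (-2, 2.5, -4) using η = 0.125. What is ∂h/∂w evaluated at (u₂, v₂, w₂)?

-1

∇h = (10u - 5, 8v - 6, 6w + 8)
Step 1: at (-2, 2.5, -4), ∇h = (-25, 14, -16) → (-2, 2.5, -4) − 0.125·(-25, 14, -16) = (1.125, 0.75, -2)
Step 2: at (1.125, 0.75, -2), ∇h = (6.25, 0, -4) → (1.125, 0.75, -2) − 0.125·(6.25, 0, -4) = (0.34375, 0.75, -1.5)
∂h/∂w at (0.34375, 0.75, -1.5) = -1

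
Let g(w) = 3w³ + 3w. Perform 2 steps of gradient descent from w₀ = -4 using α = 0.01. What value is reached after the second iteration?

-8.192881

g′(w) = 9w² + 3
Step 1: g′(-4) = 147; w₁ = -4 − 0.01·147 = -5.47
Step 2: g′(-5.47) = 272.2881; w₂ = -5.47 − 0.01·272.2881 = -8.192881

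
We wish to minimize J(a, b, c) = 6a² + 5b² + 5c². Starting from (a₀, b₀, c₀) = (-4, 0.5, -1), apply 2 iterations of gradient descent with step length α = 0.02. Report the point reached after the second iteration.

(-2.3104, 0.32, -0.64)

∇J = (12a, 10b, 10c)
Step 1: at (-4, 0.5, -1), ∇J = (-48, 5, -10) → (-4, 0.5, -1) − 0.02·(-48, 5, -10) = (-3.04, 0.4, -0.8)
Step 2: at (-3.04, 0.4, -0.8), ∇J = (-36.48, 4, -8) → (-3.04, 0.4, -0.8) − 0.02·(-36.48, 4, -8) = (-2.3104, 0.32, -0.64)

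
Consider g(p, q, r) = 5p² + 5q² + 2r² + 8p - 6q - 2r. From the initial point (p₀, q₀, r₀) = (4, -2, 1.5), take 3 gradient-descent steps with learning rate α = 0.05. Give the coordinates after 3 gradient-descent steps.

∇g = (10p + 8, 10q - 6, 4r - 2)
Step 1: at (4, -2, 1.5), ∇g = (48, -26, 4) → (4, -2, 1.5) − 0.05·(48, -26, 4) = (1.6, -0.7, 1.3)
Step 2: at (1.6, -0.7, 1.3), ∇g = (24, -13, 3.2) → (1.6, -0.7, 1.3) − 0.05·(24, -13, 3.2) = (0.4, -0.05, 1.14)
Step 3: at (0.4, -0.05, 1.14), ∇g = (12, -6.5, 2.56) → (0.4, -0.05, 1.14) − 0.05·(12, -6.5, 2.56) = (-0.2, 0.275, 1.012)

(-0.2, 0.275, 1.012)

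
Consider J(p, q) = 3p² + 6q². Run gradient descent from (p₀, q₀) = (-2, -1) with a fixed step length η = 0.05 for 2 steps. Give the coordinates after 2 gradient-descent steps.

∇J = (6p, 12q)
Step 1: at (-2, -1), ∇J = (-12, -12) → (-2, -1) − 0.05·(-12, -12) = (-1.4, -0.4)
Step 2: at (-1.4, -0.4), ∇J = (-8.4, -4.8) → (-1.4, -0.4) − 0.05·(-8.4, -4.8) = (-0.98, -0.16)

(-0.98, -0.16)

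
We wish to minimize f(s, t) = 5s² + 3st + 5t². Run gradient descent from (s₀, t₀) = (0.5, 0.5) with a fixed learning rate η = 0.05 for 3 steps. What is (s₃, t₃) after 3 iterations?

∇f = (10s + 3t, 3s + 10t)
(s₁, t₁) = (0.5, 0.5) − 0.05·(6.5, 6.5) = (0.175, 0.175)
(s₂, t₂) = (0.175, 0.175) − 0.05·(2.275, 2.275) = (0.06125, 0.06125)
(s₃, t₃) = (0.06125, 0.06125) − 0.05·(0.79625, 0.79625) = (0.0214375, 0.0214375)

(0.0214375, 0.0214375)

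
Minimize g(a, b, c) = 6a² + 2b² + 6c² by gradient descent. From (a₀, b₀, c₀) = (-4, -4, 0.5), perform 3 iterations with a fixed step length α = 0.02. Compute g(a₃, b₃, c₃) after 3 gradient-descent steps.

∇g = (12a, 4b, 12c)
(a₁, b₁, c₁) = (-4, -4, 0.5) − 0.02·(-48, -16, 6) = (-3.04, -3.68, 0.38)
(a₂, b₂, c₂) = (-3.04, -3.68, 0.38) − 0.02·(-36.48, -14.72, 4.56) = (-2.3104, -3.3856, 0.2888)
(a₃, b₃, c₃) = (-2.3104, -3.3856, 0.2888) − 0.02·(-27.7248, -13.5424, 3.4656) = (-1.755904, -3.114752, 0.219488)
g(-1.755904, -3.114752, 0.219488) = 38.191603079168

38.191603079168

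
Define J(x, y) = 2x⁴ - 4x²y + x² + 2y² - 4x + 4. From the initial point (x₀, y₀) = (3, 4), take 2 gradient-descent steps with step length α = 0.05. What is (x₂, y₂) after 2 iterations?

∇J = (8x³ - 8xy + 2x - 4, -4x² + 4y)
Step 1: at (3, 4), ∇J = (122, -20) → (3, 4) − 0.05·(122, -20) = (-3.1, 5)
Step 2: at (-3.1, 5), ∇J = (-124.528, -18.44) → (-3.1, 5) − 0.05·(-124.528, -18.44) = (3.1264, 5.922)

(3.1264, 5.922)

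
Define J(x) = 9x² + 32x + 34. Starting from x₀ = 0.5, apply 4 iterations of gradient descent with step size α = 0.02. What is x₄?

J′(x) = 18x + 32
Step 1: J′(0.5) = 41; x₁ = 0.5 − 0.02·41 = -0.32
Step 2: J′(-0.32) = 26.24; x₂ = -0.32 − 0.02·26.24 = -0.8448
Step 3: J′(-0.8448) = 16.7936; x₃ = -0.8448 − 0.02·16.7936 = -1.180672
Step 4: J′(-1.180672) = 10.747904; x₄ = -1.180672 − 0.02·10.747904 = -1.39563008

-1.39563008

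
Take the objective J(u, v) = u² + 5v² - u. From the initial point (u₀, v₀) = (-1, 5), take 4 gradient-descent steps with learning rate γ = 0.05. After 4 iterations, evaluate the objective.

∇J = (2u - 1, 10v)
(u₁, v₁) = (-1, 5) − 0.05·(-3, 50) = (-0.85, 2.5)
(u₂, v₂) = (-0.85, 2.5) − 0.05·(-2.7, 25) = (-0.715, 1.25)
(u₃, v₃) = (-0.715, 1.25) − 0.05·(-2.43, 12.5) = (-0.5935, 0.625)
(u₄, v₄) = (-0.5935, 0.625) − 0.05·(-2.187, 6.25) = (-0.48415, 0.3125)
J(-0.48415, 0.3125) = 1.2068324725

1.2068324725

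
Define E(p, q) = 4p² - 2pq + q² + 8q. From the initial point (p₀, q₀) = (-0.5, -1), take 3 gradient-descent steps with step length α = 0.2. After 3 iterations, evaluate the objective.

-19.317952

∇E = (8p - 2q, -2p + 2q + 8)
(p₁, q₁) = (-0.5, -1) − 0.2·(-2, 7) = (-0.1, -2.4)
(p₂, q₂) = (-0.1, -2.4) − 0.2·(4, 3.4) = (-0.9, -3.08)
(p₃, q₃) = (-0.9, -3.08) − 0.2·(-1.04, 3.64) = (-0.692, -3.808)
E(-0.692, -3.808) = -19.317952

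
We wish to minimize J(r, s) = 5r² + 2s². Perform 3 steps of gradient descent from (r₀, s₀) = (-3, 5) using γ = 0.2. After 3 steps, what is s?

0.04

∇J = (10r, 4s)
(r₁, s₁) = (-3, 5) − 0.2·(-30, 20) = (3, 1)
(r₂, s₂) = (3, 1) − 0.2·(30, 4) = (-3, 0.2)
(r₃, s₃) = (-3, 0.2) − 0.2·(-30, 0.8) = (3, 0.04)
s = 0.04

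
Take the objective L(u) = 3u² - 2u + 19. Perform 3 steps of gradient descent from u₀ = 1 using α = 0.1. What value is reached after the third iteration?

L′(u) = 6u - 2
u₁ = 1 − 0.1·4 = 0.6
u₂ = 0.6 − 0.1·1.6 = 0.44
u₃ = 0.44 − 0.1·0.64 = 0.376

0.376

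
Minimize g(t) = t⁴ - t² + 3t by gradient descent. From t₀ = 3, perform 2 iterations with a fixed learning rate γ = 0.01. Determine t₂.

1.662405

g′(t) = 4t³ - 2t + 3
t₁ = 3 − 0.01·105 = 1.95
t₂ = 1.95 − 0.01·28.7595 = 1.662405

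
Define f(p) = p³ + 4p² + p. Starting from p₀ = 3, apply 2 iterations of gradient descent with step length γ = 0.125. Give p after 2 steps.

f′(p) = 3p² + 8p + 1
Step 1: f′(3) = 52; p₁ = 3 − 0.125·52 = -3.5
Step 2: f′(-3.5) = 9.75; p₂ = -3.5 − 0.125·9.75 = -4.71875

-4.71875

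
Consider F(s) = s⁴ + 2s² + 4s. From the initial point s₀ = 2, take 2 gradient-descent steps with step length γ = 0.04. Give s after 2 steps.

F′(s) = 4s³ + 4s + 4
Step 1: F′(2) = 44; s₁ = 2 − 0.04·44 = 0.24
Step 2: F′(0.24) = 5.015296; s₂ = 0.24 − 0.04·5.015296 = 0.03938816

0.03938816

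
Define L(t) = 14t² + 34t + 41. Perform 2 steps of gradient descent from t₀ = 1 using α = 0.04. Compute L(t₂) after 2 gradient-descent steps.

20.37137664

L′(t) = 28t + 34
Step 1: L′(1) = 62; t₁ = 1 − 0.04·62 = -1.48
Step 2: L′(-1.48) = -7.44; t₂ = -1.48 − 0.04·(-7.44) = -1.1824
L(-1.1824) = 20.37137664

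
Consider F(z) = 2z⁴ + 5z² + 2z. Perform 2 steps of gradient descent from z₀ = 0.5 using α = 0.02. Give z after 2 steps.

0.22571136

F′(z) = 8z³ + 10z + 2
z₁ = 0.5 − 0.02·8 = 0.34
z₂ = 0.34 − 0.02·5.714432 = 0.22571136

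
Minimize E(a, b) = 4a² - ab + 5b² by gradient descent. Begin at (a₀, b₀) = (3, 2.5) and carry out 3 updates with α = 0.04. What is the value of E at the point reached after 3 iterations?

6.299764711424

∇E = (8a - b, -a + 10b)
(a₁, b₁) = (3, 2.5) − 0.04·(21.5, 22) = (2.14, 1.62)
(a₂, b₂) = (2.14, 1.62) − 0.04·(15.5, 14.06) = (1.52, 1.0576)
(a₃, b₃) = (1.52, 1.0576) − 0.04·(11.1024, 9.056) = (1.075904, 0.69536)
E(1.075904, 0.69536) = 6.299764711424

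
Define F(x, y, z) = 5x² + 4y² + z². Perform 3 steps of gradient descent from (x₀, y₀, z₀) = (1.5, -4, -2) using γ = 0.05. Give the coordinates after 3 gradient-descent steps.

∇F = (10x, 8y, 2z)
Step 1: at (1.5, -4, -2), ∇F = (15, -32, -4) → (1.5, -4, -2) − 0.05·(15, -32, -4) = (0.75, -2.4, -1.8)
Step 2: at (0.75, -2.4, -1.8), ∇F = (7.5, -19.2, -3.6) → (0.75, -2.4, -1.8) − 0.05·(7.5, -19.2, -3.6) = (0.375, -1.44, -1.62)
Step 3: at (0.375, -1.44, -1.62), ∇F = (3.75, -11.52, -3.24) → (0.375, -1.44, -1.62) − 0.05·(3.75, -11.52, -3.24) = (0.1875, -0.864, -1.458)

(0.1875, -0.864, -1.458)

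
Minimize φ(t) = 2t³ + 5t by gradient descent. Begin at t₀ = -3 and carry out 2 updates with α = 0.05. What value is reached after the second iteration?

-16.82075

φ′(t) = 6t² + 5
t₁ = -3 − 0.05·59 = -5.95
t₂ = -5.95 − 0.05·217.415 = -16.82075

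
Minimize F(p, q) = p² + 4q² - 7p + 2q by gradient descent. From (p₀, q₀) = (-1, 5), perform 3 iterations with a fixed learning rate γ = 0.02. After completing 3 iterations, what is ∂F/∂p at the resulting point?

∇F = (2p - 7, 8q + 2)
(p₁, q₁) = (-1, 5) − 0.02·(-9, 42) = (-0.82, 4.16)
(p₂, q₂) = (-0.82, 4.16) − 0.02·(-8.64, 35.28) = (-0.6472, 3.4544)
(p₃, q₃) = (-0.6472, 3.4544) − 0.02·(-8.2944, 29.6352) = (-0.481312, 2.861696)
∂F/∂p at (-0.481312, 2.861696) = -7.962624

-7.962624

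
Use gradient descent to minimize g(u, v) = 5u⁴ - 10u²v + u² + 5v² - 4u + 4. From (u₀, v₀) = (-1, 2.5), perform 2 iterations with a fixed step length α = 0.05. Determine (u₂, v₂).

(5.018, 3.295)

∇g = (20u³ - 20uv + 2u - 4, -10u² + 10v)
(u₁, v₁) = (-1, 2.5) − 0.05·(24, 15) = (-2.2, 1.75)
(u₂, v₂) = (-2.2, 1.75) − 0.05·(-144.36, -30.9) = (5.018, 3.295)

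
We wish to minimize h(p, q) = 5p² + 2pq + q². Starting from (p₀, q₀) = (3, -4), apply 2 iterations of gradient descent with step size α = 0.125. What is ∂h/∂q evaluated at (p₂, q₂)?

∇h = (10p + 2q, 2p + 2q)
(p₁, q₁) = (3, -4) − 0.125·(22, -2) = (0.25, -3.75)
(p₂, q₂) = (0.25, -3.75) − 0.125·(-5, -7) = (0.875, -2.875)
∂h/∂q at (0.875, -2.875) = -4

-4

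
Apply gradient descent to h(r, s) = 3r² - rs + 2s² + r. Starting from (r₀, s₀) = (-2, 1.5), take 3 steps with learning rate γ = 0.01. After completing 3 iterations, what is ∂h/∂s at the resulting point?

∇h = (6r - s + 1, -r + 4s)
Step 1: at (-2, 1.5), ∇h = (-12.5, 8) → (-2, 1.5) − 0.01·(-12.5, 8) = (-1.875, 1.42)
Step 2: at (-1.875, 1.42), ∇h = (-11.67, 7.555) → (-1.875, 1.42) − 0.01·(-11.67, 7.555) = (-1.7583, 1.34445)
Step 3: at (-1.7583, 1.34445), ∇h = (-10.89425, 7.1361) → (-1.7583, 1.34445) − 0.01·(-10.89425, 7.1361) = (-1.6493575, 1.273089)
∂h/∂s at (-1.6493575, 1.273089) = 6.7417135

6.7417135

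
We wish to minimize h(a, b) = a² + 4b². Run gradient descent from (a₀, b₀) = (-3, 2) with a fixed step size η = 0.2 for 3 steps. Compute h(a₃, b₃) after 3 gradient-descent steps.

∇h = (2a, 8b)
(a₁, b₁) = (-3, 2) − 0.2·(-6, 16) = (-1.8, -1.2)
(a₂, b₂) = (-1.8, -1.2) − 0.2·(-3.6, -9.6) = (-1.08, 0.72)
(a₃, b₃) = (-1.08, 0.72) − 0.2·(-2.16, 5.76) = (-0.648, -0.432)
h(-0.648, -0.432) = 1.1664

1.1664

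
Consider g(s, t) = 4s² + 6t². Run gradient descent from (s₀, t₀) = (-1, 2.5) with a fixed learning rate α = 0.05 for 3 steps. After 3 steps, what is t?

∇g = (8s, 12t)
Step 1: at (-1, 2.5), ∇g = (-8, 30) → (-1, 2.5) − 0.05·(-8, 30) = (-0.6, 1)
Step 2: at (-0.6, 1), ∇g = (-4.8, 12) → (-0.6, 1) − 0.05·(-4.8, 12) = (-0.36, 0.4)
Step 3: at (-0.36, 0.4), ∇g = (-2.88, 4.8) → (-0.36, 0.4) − 0.05·(-2.88, 4.8) = (-0.216, 0.16)
t = 0.16

0.16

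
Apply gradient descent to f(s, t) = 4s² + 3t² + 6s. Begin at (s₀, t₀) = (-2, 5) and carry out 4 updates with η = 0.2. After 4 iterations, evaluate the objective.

-2.144832

∇f = (8s + 6, 6t)
Step 1: at (-2, 5), ∇f = (-10, 30) → (-2, 5) − 0.2·(-10, 30) = (0, -1)
Step 2: at (0, -1), ∇f = (6, -6) → (0, -1) − 0.2·(6, -6) = (-1.2, 0.2)
Step 3: at (-1.2, 0.2), ∇f = (-3.6, 1.2) → (-1.2, 0.2) − 0.2·(-3.6, 1.2) = (-0.48, -0.04)
Step 4: at (-0.48, -0.04), ∇f = (2.16, -0.24) → (-0.48, -0.04) − 0.2·(2.16, -0.24) = (-0.912, 0.008)
f(-0.912, 0.008) = -2.144832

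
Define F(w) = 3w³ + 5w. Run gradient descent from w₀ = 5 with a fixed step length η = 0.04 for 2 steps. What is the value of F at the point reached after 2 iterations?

F′(w) = 9w² + 5
Step 1: F′(5) = 230; w₁ = 5 − 0.04·230 = -4.2
Step 2: F′(-4.2) = 163.76; w₂ = -4.2 − 0.04·163.76 = -10.7504
F(-10.7504) = -3781.058665480192

-3781.058665480192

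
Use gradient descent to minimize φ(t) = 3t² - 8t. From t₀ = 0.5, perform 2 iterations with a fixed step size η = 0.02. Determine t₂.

φ′(t) = 6t - 8
t₁ = 0.5 − 0.02·(-5) = 0.6
t₂ = 0.6 − 0.02·(-4.4) = 0.688

0.688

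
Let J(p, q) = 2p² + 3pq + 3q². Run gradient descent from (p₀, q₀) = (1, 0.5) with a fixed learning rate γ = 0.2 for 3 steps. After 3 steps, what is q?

∇J = (4p + 3q, 3p + 6q)
(p₁, q₁) = (1, 0.5) − 0.2·(5.5, 6) = (-0.1, -0.7)
(p₂, q₂) = (-0.1, -0.7) − 0.2·(-2.5, -4.5) = (0.4, 0.2)
(p₃, q₃) = (0.4, 0.2) − 0.2·(2.2, 2.4) = (-0.04, -0.28)
q = -0.28

-0.28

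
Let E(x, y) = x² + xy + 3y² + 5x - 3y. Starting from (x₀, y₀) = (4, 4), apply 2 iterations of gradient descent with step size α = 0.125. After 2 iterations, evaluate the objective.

3.361572265625

∇E = (2x + y + 5, x + 6y - 3)
(x₁, y₁) = (4, 4) − 0.125·(17, 25) = (1.875, 0.875)
(x₂, y₂) = (1.875, 0.875) − 0.125·(9.625, 4.125) = (0.671875, 0.359375)
E(0.671875, 0.359375) = 3.361572265625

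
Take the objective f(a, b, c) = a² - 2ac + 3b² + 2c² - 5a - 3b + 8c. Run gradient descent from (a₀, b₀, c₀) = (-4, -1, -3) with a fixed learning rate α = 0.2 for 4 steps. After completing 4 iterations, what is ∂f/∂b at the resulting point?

-0.0144

∇f = (2a - 2c - 5, 6b - 3, -2a + 4c + 8)
Step 1: at (-4, -1, -3), ∇f = (-7, -9, 4) → (-4, -1, -3) − 0.2·(-7, -9, 4) = (-2.6, 0.8, -3.8)
Step 2: at (-2.6, 0.8, -3.8), ∇f = (-2.6, 1.8, -2) → (-2.6, 0.8, -3.8) − 0.2·(-2.6, 1.8, -2) = (-2.08, 0.44, -3.4)
Step 3: at (-2.08, 0.44, -3.4), ∇f = (-2.36, -0.36, -1.44) → (-2.08, 0.44, -3.4) − 0.2·(-2.36, -0.36, -1.44) = (-1.608, 0.512, -3.112)
Step 4: at (-1.608, 0.512, -3.112), ∇f = (-1.992, 0.072, -1.232) → (-1.608, 0.512, -3.112) − 0.2·(-1.992, 0.072, -1.232) = (-1.2096, 0.4976, -2.8656)
∂f/∂b at (-1.2096, 0.4976, -2.8656) = -0.0144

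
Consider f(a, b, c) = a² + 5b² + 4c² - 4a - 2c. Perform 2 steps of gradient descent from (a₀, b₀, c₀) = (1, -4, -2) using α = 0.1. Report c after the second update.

0.16

∇f = (2a - 4, 10b, 8c - 2)
(a₁, b₁, c₁) = (1, -4, -2) − 0.1·(-2, -40, -18) = (1.2, 0, -0.2)
(a₂, b₂, c₂) = (1.2, 0, -0.2) − 0.1·(-1.6, 0, -3.6) = (1.36, 0, 0.16)
c = 0.16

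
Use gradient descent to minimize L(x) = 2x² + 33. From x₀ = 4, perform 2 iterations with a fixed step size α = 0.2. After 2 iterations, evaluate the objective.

33.0512

L′(x) = 4x
x₁ = 4 − 0.2·16 = 0.8
x₂ = 0.8 − 0.2·3.2 = 0.16
L(0.16) = 33.0512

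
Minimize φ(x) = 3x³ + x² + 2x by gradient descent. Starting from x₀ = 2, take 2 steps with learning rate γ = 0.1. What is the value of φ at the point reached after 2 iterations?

φ′(x) = 9x² + 2x + 2
x₁ = 2 − 0.1·42 = -2.2
x₂ = -2.2 − 0.1·41.16 = -6.316
φ(-6.316) = -728.611031488

-728.611031488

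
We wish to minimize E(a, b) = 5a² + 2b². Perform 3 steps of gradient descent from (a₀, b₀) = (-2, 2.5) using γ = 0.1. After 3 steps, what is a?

0

∇E = (10a, 4b)
Step 1: at (-2, 2.5), ∇E = (-20, 10) → (-2, 2.5) − 0.1·(-20, 10) = (0, 1.5)
Step 2: at (0, 1.5), ∇E = (0, 6) → (0, 1.5) − 0.1·(0, 6) = (0, 0.9)
Step 3: at (0, 0.9), ∇E = (0, 3.6) → (0, 0.9) − 0.1·(0, 3.6) = (0, 0.54)
a = 0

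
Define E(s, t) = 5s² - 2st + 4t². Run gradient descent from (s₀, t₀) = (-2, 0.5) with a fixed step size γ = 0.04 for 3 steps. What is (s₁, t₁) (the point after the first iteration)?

(-1.16, 0.18)

∇E = (10s - 2t, -2s + 8t)
Step 1: at (-2, 0.5), ∇E = (-21, 8) → (-2, 0.5) − 0.04·(-21, 8) = (-1.16, 0.18)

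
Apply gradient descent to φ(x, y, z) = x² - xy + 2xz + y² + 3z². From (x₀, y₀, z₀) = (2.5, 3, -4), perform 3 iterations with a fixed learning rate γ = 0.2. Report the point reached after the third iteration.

∇φ = (2x - y + 2z, -x + 2y, 2x + 6z)
(x₁, y₁, z₁) = (2.5, 3, -4) − 0.2·(-6, 3.5, -19) = (3.7, 2.3, -0.2)
(x₂, y₂, z₂) = (3.7, 2.3, -0.2) − 0.2·(4.7, 0.9, 6.2) = (2.76, 2.12, -1.44)
(x₃, y₃, z₃) = (2.76, 2.12, -1.44) − 0.2·(0.52, 1.48, -3.12) = (2.656, 1.824, -0.816)

(2.656, 1.824, -0.816)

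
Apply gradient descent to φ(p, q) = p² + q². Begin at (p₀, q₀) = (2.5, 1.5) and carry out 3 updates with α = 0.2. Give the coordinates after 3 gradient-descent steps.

(0.54, 0.324)

∇φ = (2p, 2q)
(p₁, q₁) = (2.5, 1.5) − 0.2·(5, 3) = (1.5, 0.9)
(p₂, q₂) = (1.5, 0.9) − 0.2·(3, 1.8) = (0.9, 0.54)
(p₃, q₃) = (0.9, 0.54) − 0.2·(1.8, 1.08) = (0.54, 0.324)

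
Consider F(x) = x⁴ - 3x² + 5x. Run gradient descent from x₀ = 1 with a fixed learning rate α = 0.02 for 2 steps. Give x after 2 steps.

0.88635328

F′(x) = 4x³ - 6x + 5
x₁ = 1 − 0.02·3 = 0.94
x₂ = 0.94 − 0.02·2.682336 = 0.88635328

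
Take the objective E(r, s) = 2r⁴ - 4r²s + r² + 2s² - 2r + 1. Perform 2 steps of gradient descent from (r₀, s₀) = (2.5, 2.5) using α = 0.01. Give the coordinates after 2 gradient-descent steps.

∇E = (8r³ - 8rs + 2r - 2, -4r² + 4s)
Step 1: at (2.5, 2.5), ∇E = (78, -15) → (2.5, 2.5) − 0.01·(78, -15) = (1.72, 2.65)
Step 2: at (1.72, 2.65), ∇E = (5.683584, -1.2336) → (1.72, 2.65) − 0.01·(5.683584, -1.2336) = (1.66316416, 2.662336)

(1.66316416, 2.662336)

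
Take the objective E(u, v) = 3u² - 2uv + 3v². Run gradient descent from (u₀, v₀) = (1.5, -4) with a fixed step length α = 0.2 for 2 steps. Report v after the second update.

-1.04

∇E = (6u - 2v, -2u + 6v)
(u₁, v₁) = (1.5, -4) − 0.2·(17, -27) = (-1.9, 1.4)
(u₂, v₂) = (-1.9, 1.4) − 0.2·(-14.2, 12.2) = (0.94, -1.04)
v = -1.04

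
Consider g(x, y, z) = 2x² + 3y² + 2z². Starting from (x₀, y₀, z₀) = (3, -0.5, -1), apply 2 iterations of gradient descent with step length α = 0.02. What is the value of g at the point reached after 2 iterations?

14.77763072

∇g = (4x, 6y, 4z)
(x₁, y₁, z₁) = (3, -0.5, -1) − 0.02·(12, -3, -4) = (2.76, -0.44, -0.92)
(x₂, y₂, z₂) = (2.76, -0.44, -0.92) − 0.02·(11.04, -2.64, -3.68) = (2.5392, -0.3872, -0.8464)
g(2.5392, -0.3872, -0.8464) = 14.77763072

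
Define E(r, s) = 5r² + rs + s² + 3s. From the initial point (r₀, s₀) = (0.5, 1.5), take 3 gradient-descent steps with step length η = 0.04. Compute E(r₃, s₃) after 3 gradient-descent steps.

∇E = (10r + s, r + 2s + 3)
Step 1: at (0.5, 1.5), ∇E = (6.5, 6.5) → (0.5, 1.5) − 0.04·(6.5, 6.5) = (0.24, 1.24)
Step 2: at (0.24, 1.24), ∇E = (3.64, 5.72) → (0.24, 1.24) − 0.04·(3.64, 5.72) = (0.0944, 1.0112)
Step 3: at (0.0944, 1.0112), ∇E = (1.9552, 5.1168) → (0.0944, 1.0112) − 0.04·(1.9552, 5.1168) = (0.016192, 0.806528)
E(0.016192, 0.806528) = 3.08444162048

3.08444162048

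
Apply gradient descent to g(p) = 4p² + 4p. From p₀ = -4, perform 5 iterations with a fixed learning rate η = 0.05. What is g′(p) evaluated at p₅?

g′(p) = 8p + 4
p₁ = -4 − 0.05·(-28) = -2.6
p₂ = -2.6 − 0.05·(-16.8) = -1.76
p₃ = -1.76 − 0.05·(-10.08) = -1.256
p₄ = -1.256 − 0.05·(-6.048) = -0.9536
p₅ = -0.9536 − 0.05·(-3.6288) = -0.77216
g′(p) at (-0.77216) = -2.17728

-2.17728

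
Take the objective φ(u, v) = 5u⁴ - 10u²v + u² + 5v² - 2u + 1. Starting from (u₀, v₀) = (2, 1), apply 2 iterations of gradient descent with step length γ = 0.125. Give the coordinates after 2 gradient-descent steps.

(5648.4765625, 218.265625)

∇φ = (20u³ - 20uv + 2u - 2, -10u² + 10v)
Step 1: at (2, 1), ∇φ = (122, -30) → (2, 1) − 0.125·(122, -30) = (-13.25, 4.75)
Step 2: at (-13.25, 4.75), ∇φ = (-45293.8125, -1708.125) → (-13.25, 4.75) − 0.125·(-45293.8125, -1708.125) = (5648.4765625, 218.265625)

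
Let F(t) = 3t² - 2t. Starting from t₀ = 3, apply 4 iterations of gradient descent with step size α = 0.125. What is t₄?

0.34375

F′(t) = 6t - 2
Step 1: F′(3) = 16; t₁ = 3 − 0.125·16 = 1
Step 2: F′(1) = 4; t₂ = 1 − 0.125·4 = 0.5
Step 3: F′(0.5) = 1; t₃ = 0.5 − 0.125·1 = 0.375
Step 4: F′(0.375) = 0.25; t₄ = 0.375 − 0.125·0.25 = 0.34375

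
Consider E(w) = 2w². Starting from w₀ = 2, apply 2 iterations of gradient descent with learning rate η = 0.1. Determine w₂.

E′(w) = 4w
w₁ = 2 − 0.1·8 = 1.2
w₂ = 1.2 − 0.1·4.8 = 0.72

0.72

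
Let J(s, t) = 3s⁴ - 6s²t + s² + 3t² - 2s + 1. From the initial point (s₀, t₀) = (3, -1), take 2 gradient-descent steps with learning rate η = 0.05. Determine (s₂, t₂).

∇J = (12s³ - 12st + 2s - 2, -6s² + 6t)
(s₁, t₁) = (3, -1) − 0.05·(364, -60) = (-15.2, 2)
(s₂, t₂) = (-15.2, 2) − 0.05·(-41809.296, -1374.24) = (2075.2648, 70.712)

(2075.2648, 70.712)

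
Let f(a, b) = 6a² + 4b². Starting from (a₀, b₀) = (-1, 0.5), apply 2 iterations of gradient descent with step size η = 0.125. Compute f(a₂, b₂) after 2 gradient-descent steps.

0.375

∇f = (12a, 8b)
(a₁, b₁) = (-1, 0.5) − 0.125·(-12, 4) = (0.5, 0)
(a₂, b₂) = (0.5, 0) − 0.125·(6, 0) = (-0.25, 0)
f(-0.25, 0) = 0.375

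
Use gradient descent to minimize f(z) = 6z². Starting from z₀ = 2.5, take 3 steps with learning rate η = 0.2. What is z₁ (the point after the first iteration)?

f′(z) = 12z
Step 1: f′(2.5) = 30; z₁ = 2.5 − 0.2·30 = -3.5

-3.5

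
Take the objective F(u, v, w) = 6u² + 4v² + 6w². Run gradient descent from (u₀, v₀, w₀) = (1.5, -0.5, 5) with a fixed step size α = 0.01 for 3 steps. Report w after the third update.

∇F = (12u, 8v, 12w)
Step 1: at (1.5, -0.5, 5), ∇F = (18, -4, 60) → (1.5, -0.5, 5) − 0.01·(18, -4, 60) = (1.32, -0.46, 4.4)
Step 2: at (1.32, -0.46, 4.4), ∇F = (15.84, -3.68, 52.8) → (1.32, -0.46, 4.4) − 0.01·(15.84, -3.68, 52.8) = (1.1616, -0.4232, 3.872)
Step 3: at (1.1616, -0.4232, 3.872), ∇F = (13.9392, -3.3856, 46.464) → (1.1616, -0.4232, 3.872) − 0.01·(13.9392, -3.3856, 46.464) = (1.022208, -0.389344, 3.40736)
w = 3.40736

3.40736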